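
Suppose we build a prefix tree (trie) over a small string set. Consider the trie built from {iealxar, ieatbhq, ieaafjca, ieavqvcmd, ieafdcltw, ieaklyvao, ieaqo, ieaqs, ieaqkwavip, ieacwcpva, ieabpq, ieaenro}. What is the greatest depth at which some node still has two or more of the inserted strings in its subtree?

4

Look for the deepest trie node that still has at least two words in its subtree.
e.g. "ieaqkwavip" and "ieaqo" share the prefix "ieaq" of length 4; no pair shares a longer one.
Longest shared-prefix length: 4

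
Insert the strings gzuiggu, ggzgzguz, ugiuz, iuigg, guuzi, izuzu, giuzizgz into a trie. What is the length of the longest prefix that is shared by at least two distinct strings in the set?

1

Equivalently: take the maximum, over all pairs, of their longest common prefix length.
"ggzgzguz" and "giuzizgz" agree on "g" (1 characters) before diverging; nothing deeper is shared.
Longest shared-prefix length: 1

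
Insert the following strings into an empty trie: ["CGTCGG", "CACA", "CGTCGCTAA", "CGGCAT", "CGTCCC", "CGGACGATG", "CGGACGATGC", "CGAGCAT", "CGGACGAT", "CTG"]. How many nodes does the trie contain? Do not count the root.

Trie structure (* marks end of a word):
(root)
└─ C
   ├─ A
   │  └─ C
   │     └─ A *
   ├─ G
   │  ├─ A
   │  │  └─ G
   │  │     └─ C
   │  │        └─ A
   │  │           └─ T *
   │  ├─ G
   │  │  ├─ A
   │  │  │  └─ C
   │  │  │     └─ G
   │  │  │        └─ A
   │  │  │           └─ T *
   │  │  │              └─ G *
   │  │  │                 └─ C *
   │  │  └─ C
   │  │     └─ A
   │  │        └─ T *
   │  └─ T
   │     └─ C
   │        ├─ C
   │        │  └─ C *
   │        └─ G
   │           ├─ C
   │           │  └─ T
   │           │     └─ A
   │           │        └─ A *
   │           └─ G *
   └─ T
      └─ G *
Counting every labelled node above: 33.

33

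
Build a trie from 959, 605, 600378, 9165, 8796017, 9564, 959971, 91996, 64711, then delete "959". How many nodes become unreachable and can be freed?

After clearing the end-marker at "959", prune upward until reaching a node still needed by another word.
Every node on "959" is still needed (e.g. by "959971"), so nothing is freed.
Nodes removed: 0

0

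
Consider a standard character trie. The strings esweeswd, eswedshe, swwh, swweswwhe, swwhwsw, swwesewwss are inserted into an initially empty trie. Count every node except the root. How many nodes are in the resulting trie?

30

Count nodes per top-level branch (shared prefixes stored once):
  'e'-branch (eswedshe, esweeswd): 12 nodes
  's'-branch (swwesewwss, swweswwhe, swwh, swwhwsw): 18 nodes
Sum: 30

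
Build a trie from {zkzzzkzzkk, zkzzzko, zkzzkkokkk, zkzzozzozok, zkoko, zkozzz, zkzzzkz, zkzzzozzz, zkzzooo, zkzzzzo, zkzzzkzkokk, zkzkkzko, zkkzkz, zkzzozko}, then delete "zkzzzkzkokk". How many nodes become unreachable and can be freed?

After clearing the end-marker at "zkzzzkzkokk", prune upward until reaching a node still needed by another word.
The suffix "kokk" (4 nodes) is used only by "zkzzzkzkokk"; the node for "zkzzzkz" still has the child "z", so pruning stops there.
Nodes removed: 4

4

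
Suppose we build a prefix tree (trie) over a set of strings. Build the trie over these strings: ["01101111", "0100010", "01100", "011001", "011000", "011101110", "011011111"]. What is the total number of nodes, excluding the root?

23

Trie structure (* marks end of a word):
(root)
└─ 0
   └─ 1
      ├─ 0
      │  └─ 0
      │     └─ 0
      │        └─ 1
      │           └─ 0 *
      └─ 1
         ├─ 0
         │  ├─ 0 *
         │  │  ├─ 0 *
         │  │  └─ 1 *
         │  └─ 1
         │     └─ 1
         │        └─ 1
         │           └─ 1 *
         │              └─ 1 *
         └─ 1
            └─ 0
               └─ 1
                  └─ 1
                     └─ 1
                        └─ 0 *
Counting every labelled node above: 23.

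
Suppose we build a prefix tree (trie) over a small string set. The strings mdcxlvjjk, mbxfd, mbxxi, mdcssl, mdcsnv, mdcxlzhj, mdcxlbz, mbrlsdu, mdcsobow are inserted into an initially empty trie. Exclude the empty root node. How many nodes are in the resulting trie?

Insert word by word; a character creates a node only if that edge doesn't already exist:
  "mdcxlvjjk" → 9 new (m, d, c, x, l, v, j, j, k)
  "mbxfd" → prefix "m" already present; 4 new (b, x, f, d)
  "mbxxi" → prefix "mbx" already present; 2 new (x, i)
  "mdcssl" → prefix "mdc" already present; 3 new (s, s, l)
  "mdcsnv" → prefix "mdcs" already present; 2 new (n, v)
  "mdcxlzhj" → prefix "mdcxl" already present; 3 new (z, h, j)
  "mdcxlbz" → prefix "mdcxl" already present; 2 new (b, z)
  "mbrlsdu" → prefix "mb" already present; 5 new (r, l, s, d, u)
  "mdcsobow" → prefix "mdcs" already present; 4 new (o, b, o, w)
Total nodes = 9 + 4 + 2 + 3 + 2 + 3 + 2 + 5 + 4 = 34

34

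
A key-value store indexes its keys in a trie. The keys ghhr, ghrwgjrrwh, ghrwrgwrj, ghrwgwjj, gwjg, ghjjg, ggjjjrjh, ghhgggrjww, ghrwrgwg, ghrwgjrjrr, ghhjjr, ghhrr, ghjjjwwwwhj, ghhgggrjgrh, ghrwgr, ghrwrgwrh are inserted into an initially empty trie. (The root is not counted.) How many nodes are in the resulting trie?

Insert word by word; a character creates a node only if that edge doesn't already exist:
  "ghhr" → 4 new (g, h, h, r)
  "ghrwgjrrwh" → prefix "gh" already present; 8 new (r, w, g, j, r, r, w, h)
  "ghrwrgwrj" → prefix "ghrw" already present; 5 new (r, g, w, r, j)
  "ghrwgwjj" → prefix "ghrwg" already present; 3 new (w, j, j)
  "gwjg" → prefix "g" already present; 3 new (w, j, g)
  "ghjjg" → prefix "gh" already present; 3 new (j, j, g)
  "ggjjjrjh" → prefix "g" already present; 7 new (g, j, j, j, r, j, h)
  "ghhgggrjww" → prefix "ghh" already present; 7 new (g, g, g, r, j, w, w)
  "ghrwrgwg" → prefix "ghrwrgw" already present; 1 new (g)
  "ghrwgjrjrr" → prefix "ghrwgjr" already present; 3 new (j, r, r)
  "ghhjjr" → prefix "ghh" already present; 3 new (j, j, r)
  "ghhrr" → prefix "ghhr" already present; 1 new (r)
  "ghjjjwwwwhj" → prefix "ghjj" already present; 7 new (j, w, w, w, w, h, j)
  "ghhgggrjgrh" → prefix "ghhgggrj" already present; 3 new (g, r, h)
  "ghrwgr" → prefix "ghrwg" already present; 1 new (r)
  "ghrwrgwrh" → prefix "ghrwrgwr" already present; 1 new (h)
Total nodes = 4 + 8 + 5 + 3 + 3 + 3 + 7 + 7 + 1 + 3 + 3 + 1 + 7 + 3 + 1 + 1 = 60

60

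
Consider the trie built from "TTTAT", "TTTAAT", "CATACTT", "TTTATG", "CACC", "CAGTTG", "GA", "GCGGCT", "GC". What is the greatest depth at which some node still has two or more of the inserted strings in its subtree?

The deepest shared node is where two words last agree before diverging.
"TTTAT" and "TTTATG" agree on "TTTAT" (5 characters) before diverging; nothing deeper is shared.
Longest shared-prefix length: 5

5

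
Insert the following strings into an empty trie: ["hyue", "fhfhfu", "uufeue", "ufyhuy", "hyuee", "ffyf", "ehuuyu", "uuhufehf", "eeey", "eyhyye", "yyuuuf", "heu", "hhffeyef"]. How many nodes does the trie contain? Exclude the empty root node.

Count nodes per top-level branch (shared prefixes stored once):
  'e'-branch (eeey, ehuuyu, eyhyye): 14 nodes
  'f'-branch (ffyf, fhfhfu): 9 nodes
  'h'-branch (heu, hhffeyef, hyue, hyuee): 14 nodes
  'u'-branch (ufyhuy, uufeue, uuhufehf): 17 nodes
  'y'-branch (yyuuuf): 6 nodes
Sum: 60

60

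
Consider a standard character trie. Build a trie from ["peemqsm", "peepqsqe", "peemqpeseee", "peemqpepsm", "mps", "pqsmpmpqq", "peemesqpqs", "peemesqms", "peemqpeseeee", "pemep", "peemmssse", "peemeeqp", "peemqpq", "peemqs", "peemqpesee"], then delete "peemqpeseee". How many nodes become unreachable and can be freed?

Walk "peemqpeseee" from the leaf back toward the root, removing each node that no remaining word uses.
Every node on "peemqpeseee" is still needed (e.g. by "peemqpeseeee"), so nothing is freed.
Nodes removed: 0

0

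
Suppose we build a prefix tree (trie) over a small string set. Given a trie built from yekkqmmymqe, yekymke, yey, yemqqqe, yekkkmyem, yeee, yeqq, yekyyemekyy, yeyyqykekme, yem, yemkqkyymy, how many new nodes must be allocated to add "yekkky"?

The longest prefix of "yekkky" already in the trie is "yekkk" (length 5).
New nodes needed: |"yekkky"| − 5 = 6 − 5 = 1.

1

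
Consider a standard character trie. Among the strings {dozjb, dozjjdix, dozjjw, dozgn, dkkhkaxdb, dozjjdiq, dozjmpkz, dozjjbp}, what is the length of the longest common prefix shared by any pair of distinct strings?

7

The deepest shared node is where two words last agree before diverging.
"dozjjdiq" and "dozjjdix" agree on "dozjjdi" (7 characters) before diverging; nothing deeper is shared.
Longest shared-prefix length: 7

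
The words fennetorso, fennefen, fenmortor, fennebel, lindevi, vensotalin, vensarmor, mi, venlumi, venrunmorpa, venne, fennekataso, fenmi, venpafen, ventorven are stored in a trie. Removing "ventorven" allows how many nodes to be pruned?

Walk "ventorven" from the leaf back toward the root, removing each node that no remaining word uses.
The suffix "torven" (6 nodes) is used only by "ventorven"; the node for "ven" still has the child "s", so pruning stops there.
Nodes removed: 6

6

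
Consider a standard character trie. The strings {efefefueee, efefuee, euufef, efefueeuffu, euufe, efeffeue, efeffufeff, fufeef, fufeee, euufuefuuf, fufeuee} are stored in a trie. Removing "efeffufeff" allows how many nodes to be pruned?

A node on "efeffufeff"'s path can go only if nothing else ends at it or branches off below it.
The suffix "ufeff" (5 nodes) is used only by "efeffufeff"; the node for "efeff" still has the child "e", so pruning stops there.
Nodes removed: 5

5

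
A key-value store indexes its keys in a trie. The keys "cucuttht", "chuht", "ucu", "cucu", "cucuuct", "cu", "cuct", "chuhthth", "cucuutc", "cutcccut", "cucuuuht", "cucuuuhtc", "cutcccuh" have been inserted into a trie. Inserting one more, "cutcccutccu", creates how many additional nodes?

3

The longest prefix of "cutcccutccu" already in the trie is "cutcccut" (length 8).
So 11 − 8 = 3 new nodes.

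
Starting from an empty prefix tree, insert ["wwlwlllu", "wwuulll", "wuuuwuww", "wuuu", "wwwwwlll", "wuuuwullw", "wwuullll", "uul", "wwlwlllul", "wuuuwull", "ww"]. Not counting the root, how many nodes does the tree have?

34

Insert word by word; a character creates a node only if that edge doesn't already exist:
  "wwlwlllu" → 8 new (w, w, l, w, l, l, l, u)
  "wwuulll" → prefix "ww" already present; 5 new (u, u, l, l, l)
  "wuuuwuww" → prefix "w" already present; 7 new (u, u, u, w, u, w, w)
  "wuuu" → prefix "wuuu" already present; 0 new (none)
  "wwwwwlll" → prefix "ww" already present; 6 new (w, w, w, l, l, l)
  "wuuuwullw" → prefix "wuuuwu" already present; 3 new (l, l, w)
  "wwuullll" → prefix "wwuulll" already present; 1 new (l)
  "uul" → 3 new (u, u, l)
  "wwlwlllul" → prefix "wwlwlllu" already present; 1 new (l)
  "wuuuwull" → prefix "wuuuwull" already present; 0 new (none)
  "ww" → prefix "ww" already present; 0 new (none)
Total nodes = 8 + 5 + 7 + 0 + 6 + 3 + 1 + 3 + 1 + 0 + 0 = 34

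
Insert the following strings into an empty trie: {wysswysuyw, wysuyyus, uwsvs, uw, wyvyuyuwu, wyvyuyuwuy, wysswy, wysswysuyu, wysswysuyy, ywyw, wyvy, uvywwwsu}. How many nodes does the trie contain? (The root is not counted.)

Insert word by word; a character creates a node only if that edge doesn't already exist:
  "wysswysuyw" → 10 new (w, y, s, s, w, y, s, u, y, w)
  "wysuyyus" → prefix "wys" already present; 5 new (u, y, y, u, s)
  "uwsvs" → 5 new (u, w, s, v, s)
  "uw" → prefix "uw" already present; 0 new (none)
  "wyvyuyuwu" → prefix "wy" already present; 7 new (v, y, u, y, u, w, u)
  "wyvyuyuwuy" → prefix "wyvyuyuwu" already present; 1 new (y)
  "wysswy" → prefix "wysswy" already present; 0 new (none)
  "wysswysuyu" → prefix "wysswysuy" already present; 1 new (u)
  "wysswysuyy" → prefix "wysswysuy" already present; 1 new (y)
  "ywyw" → 4 new (y, w, y, w)
  "wyvy" → prefix "wyvy" already present; 0 new (none)
  "uvywwwsu" → prefix "u" already present; 7 new (v, y, w, w, w, s, u)
Total nodes = 10 + 5 + 5 + 0 + 7 + 1 + 0 + 1 + 1 + 4 + 0 + 7 = 41

41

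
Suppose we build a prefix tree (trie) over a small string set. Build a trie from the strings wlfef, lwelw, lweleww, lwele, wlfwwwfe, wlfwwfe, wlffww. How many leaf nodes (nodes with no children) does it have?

6

Leaves are exactly the stored words that no other stored word extends.
Those words: "lweleww", "lwelw", "wlfef", "wlffww", "wlfwwfe", "wlfwwwfe"
Leaf count: 6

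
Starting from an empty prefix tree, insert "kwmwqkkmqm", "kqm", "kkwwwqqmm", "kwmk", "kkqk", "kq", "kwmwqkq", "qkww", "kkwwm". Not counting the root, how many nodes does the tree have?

29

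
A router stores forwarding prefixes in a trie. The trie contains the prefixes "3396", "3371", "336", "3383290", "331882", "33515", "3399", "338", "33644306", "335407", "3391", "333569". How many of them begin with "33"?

Walk to "33"; the words in its subtree are exactly those with that prefix.
Matches: "331882", "333569", "33515", "335407", "336", "33644306", "3371", "338", "3383290", "3391", "3396", "3399"
Count: 12

12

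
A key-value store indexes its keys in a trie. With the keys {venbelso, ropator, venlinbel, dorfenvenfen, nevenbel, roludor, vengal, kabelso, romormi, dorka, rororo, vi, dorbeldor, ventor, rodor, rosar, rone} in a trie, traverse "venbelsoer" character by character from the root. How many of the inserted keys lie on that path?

Walk "venbelsoer" from the root; an end-of-word marker is hit whenever a stored word is a prefix of "venbelsoer".
Prefixes of the query that are stored words: "venbelso"
Count: 1

1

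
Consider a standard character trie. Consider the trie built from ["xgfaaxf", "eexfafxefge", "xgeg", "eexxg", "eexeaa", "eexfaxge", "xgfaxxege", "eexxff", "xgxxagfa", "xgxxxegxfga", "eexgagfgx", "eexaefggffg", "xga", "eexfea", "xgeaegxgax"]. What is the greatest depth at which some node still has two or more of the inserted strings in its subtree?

Look for the deepest trie node that still has at least two words in its subtree.
e.g. "eexfafxefge" and "eexfaxge" share the prefix "eexfa" of length 5; no pair shares a longer one.
Longest shared-prefix length: 5

5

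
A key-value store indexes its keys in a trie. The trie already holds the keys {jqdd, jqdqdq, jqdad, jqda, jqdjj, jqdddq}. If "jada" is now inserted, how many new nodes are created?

3

The longest prefix of "jada" already in the trie is "j" (length 1).
Each of the 3 remaining characters creates one node.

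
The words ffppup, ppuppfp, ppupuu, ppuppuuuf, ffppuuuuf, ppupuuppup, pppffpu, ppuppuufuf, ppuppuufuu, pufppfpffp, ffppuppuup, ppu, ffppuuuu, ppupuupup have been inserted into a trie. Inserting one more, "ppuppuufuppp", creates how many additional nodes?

3

The longest prefix of "ppuppuufuppp" already in the trie is "ppuppuufu" (length 9).
So 12 − 9 = 3 new nodes.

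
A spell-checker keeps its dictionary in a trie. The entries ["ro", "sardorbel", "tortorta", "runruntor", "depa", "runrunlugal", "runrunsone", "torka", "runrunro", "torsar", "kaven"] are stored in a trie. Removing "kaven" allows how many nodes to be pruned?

5

After clearing the end-marker at "kaven", prune upward until reaching a node still needed by another word.
No other word shares any prefix with "kaven", so all 5 of its nodes go.
Nodes removed: 5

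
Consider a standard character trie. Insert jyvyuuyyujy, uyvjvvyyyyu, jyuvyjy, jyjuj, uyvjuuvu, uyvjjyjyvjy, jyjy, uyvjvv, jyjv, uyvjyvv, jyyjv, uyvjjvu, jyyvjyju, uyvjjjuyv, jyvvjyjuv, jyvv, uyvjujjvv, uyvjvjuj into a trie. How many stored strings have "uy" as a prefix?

Walk to "uy"; the words in its subtree are exactly those with that prefix.
Matches: "uyvjjjuyv", "uyvjjvu", "uyvjjyjyvjy", "uyvjujjvv", "uyvjuuvu", "uyvjvjuj", "uyvjvv", "uyvjvvyyyyu", "uyvjyvv"
Count: 9

9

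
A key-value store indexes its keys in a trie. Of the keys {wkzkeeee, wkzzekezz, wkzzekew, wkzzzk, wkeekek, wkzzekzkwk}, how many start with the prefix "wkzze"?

3

Traverse to the node for "wkzze", then collect every word in that subtree.
Words under "wkzze": wkzzekew, wkzzekezz, wkzzekzkwk
Count: 3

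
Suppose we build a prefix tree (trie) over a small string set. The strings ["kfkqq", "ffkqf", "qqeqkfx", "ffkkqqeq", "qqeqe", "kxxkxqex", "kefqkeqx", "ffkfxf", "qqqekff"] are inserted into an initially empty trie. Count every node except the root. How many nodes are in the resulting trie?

For each word, the new-node count is its length minus the longest prefix already in the trie:
  "kfkqq" → 5 new (k, f, k, q, q)
  "ffkqf" → 5 new (f, f, k, q, f)
  "qqeqkfx" → 7 new (q, q, e, q, k, f, x)
  "ffkkqqeq" → prefix "ffk" already present; 5 new (k, q, q, e, q)
  "qqeqe" → prefix "qqeq" already present; 1 new (e)
  "kxxkxqex" → prefix "k" already present; 7 new (x, x, k, x, q, e, x)
  "kefqkeqx" → prefix "k" already present; 7 new (e, f, q, k, e, q, x)
  "ffkfxf" → prefix "ffk" already present; 3 new (f, x, f)
  "qqqekff" → prefix "qq" already present; 5 new (q, e, k, f, f)
Total nodes = 5 + 5 + 7 + 5 + 1 + 7 + 7 + 3 + 5 = 45

45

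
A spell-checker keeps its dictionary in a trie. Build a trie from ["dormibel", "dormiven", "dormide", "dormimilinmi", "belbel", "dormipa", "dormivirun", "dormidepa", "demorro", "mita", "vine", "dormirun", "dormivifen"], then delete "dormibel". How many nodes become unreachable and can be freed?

3

Walk "dormibel" from the leaf back toward the root, removing each node that no remaining word uses.
The suffix "bel" (3 nodes) is used only by "dormibel"; the node for "dormi" still has the child "v", so pruning stops there.
Nodes removed: 3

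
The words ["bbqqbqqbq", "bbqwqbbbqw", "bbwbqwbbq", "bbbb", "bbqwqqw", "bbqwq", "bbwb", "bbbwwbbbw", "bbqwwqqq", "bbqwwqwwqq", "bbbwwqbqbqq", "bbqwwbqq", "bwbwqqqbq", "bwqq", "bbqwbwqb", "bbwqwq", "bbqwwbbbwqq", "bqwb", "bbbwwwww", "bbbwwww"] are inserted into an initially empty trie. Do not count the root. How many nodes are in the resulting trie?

78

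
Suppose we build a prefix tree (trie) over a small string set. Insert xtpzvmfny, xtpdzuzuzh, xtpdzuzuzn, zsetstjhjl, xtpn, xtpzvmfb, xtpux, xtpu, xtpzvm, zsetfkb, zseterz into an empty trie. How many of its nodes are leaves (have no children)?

9

Leaves are exactly the stored words that no other stored word extends.
Those words: "xtpdzuzuzh", "xtpdzuzuzn", "xtpn", "xtpux", "xtpzvmfb", "xtpzvmfny", "zseterz", "zsetfkb", "zsetstjhjl"
Leaf count: 9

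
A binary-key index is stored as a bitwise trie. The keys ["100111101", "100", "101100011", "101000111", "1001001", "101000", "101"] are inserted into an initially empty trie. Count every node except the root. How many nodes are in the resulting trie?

For each word, the new-node count is its length minus the longest prefix already in the trie:
  "100111101" → 9 new (1, 0, 0, 1, 1, 1, 1, 0, 1)
  "100" → prefix "100" already present; 0 new (none)
  "101100011" → prefix "10" already present; 7 new (1, 1, 0, 0, 0, 1, 1)
  "101000111" → prefix "101" already present; 6 new (0, 0, 0, 1, 1, 1)
  "1001001" → prefix "1001" already present; 3 new (0, 0, 1)
  "101000" → prefix "101000" already present; 0 new (none)
  "101" → prefix "101" already present; 0 new (none)
Total nodes = 9 + 0 + 7 + 6 + 3 + 0 + 0 = 25

25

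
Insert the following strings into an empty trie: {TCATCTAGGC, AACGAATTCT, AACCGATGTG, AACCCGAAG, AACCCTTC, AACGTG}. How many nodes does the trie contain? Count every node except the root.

Trie structure (* marks end of a word):
(root)
├─ A
│  └─ A
│     └─ C
│        ├─ C
│        │  ├─ C
│        │  │  ├─ G
│        │  │  │  └─ A
│        │  │  │     └─ A
│        │  │  │        └─ G *
│        │  │  └─ T
│        │  │     └─ T
│        │  │        └─ C *
│        │  └─ G
│        │     └─ A
│        │        └─ T
│        │           └─ G
│        │              └─ T
│        │                 └─ G *
│        └─ G
│           ├─ A
│           │  └─ A
│           │     └─ T
│           │        └─ T
│           │           └─ C
│           │              └─ T *
│           └─ T
│              └─ G *
└─ T
   └─ C
      └─ A
         └─ T
            └─ C
               └─ T
                  └─ A
                     └─ G
                        └─ G
                           └─ C *
Counting every labelled node above: 37.

37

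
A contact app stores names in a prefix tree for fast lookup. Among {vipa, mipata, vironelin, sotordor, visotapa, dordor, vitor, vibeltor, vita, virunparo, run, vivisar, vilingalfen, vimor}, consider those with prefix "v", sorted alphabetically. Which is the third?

vimor

DFS of the "v" subtree visits, in order: "vibeltor", "vilingalfen", "vimor", "vipa", "vironelin", "virunparo", "visotapa", "vita", "vitor", "vivisar"
Position 3: vimor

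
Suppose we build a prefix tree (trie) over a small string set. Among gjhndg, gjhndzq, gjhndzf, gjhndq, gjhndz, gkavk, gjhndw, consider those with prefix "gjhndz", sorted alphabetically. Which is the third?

gjhndzq

DFS of the "gjhndz" subtree visits, in order: "gjhndz", "gjhndzf", "gjhndzq"
The 3rd is gjhndzq.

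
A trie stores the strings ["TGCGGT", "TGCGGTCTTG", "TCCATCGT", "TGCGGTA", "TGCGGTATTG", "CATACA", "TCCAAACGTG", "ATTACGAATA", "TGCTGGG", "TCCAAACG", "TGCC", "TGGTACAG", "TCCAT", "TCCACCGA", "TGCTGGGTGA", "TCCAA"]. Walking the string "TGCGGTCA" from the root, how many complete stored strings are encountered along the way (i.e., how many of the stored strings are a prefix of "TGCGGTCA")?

1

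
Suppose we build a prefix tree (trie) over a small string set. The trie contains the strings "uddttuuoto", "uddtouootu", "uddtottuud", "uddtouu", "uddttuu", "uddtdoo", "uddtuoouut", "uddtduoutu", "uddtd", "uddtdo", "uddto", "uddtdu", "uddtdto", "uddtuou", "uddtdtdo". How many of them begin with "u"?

15

Walk to "u"; the words in its subtree are exactly those with that prefix.
Matches: "uddtd", "uddtdo", "uddtdoo", "uddtdtdo", "uddtdto", "uddtdu", "uddtduoutu", "uddto", "uddtottuud", "uddtouootu", "uddtouu", "uddttuu", "uddttuuoto", "uddtuoouut", "uddtuou"
Count: 15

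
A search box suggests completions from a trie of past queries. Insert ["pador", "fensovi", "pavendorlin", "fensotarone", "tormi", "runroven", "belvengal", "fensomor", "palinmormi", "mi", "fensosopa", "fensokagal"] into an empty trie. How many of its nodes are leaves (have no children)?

A leaf is a node with no children — equivalently, the end of a word that is not a proper prefix of any other stored word.
Those words: "belvengal", "fensokagal", "fensomor", "fensosopa", "fensotarone", "fensovi", "mi", "pador", "palinmormi", "pavendorlin", "runroven", "tormi"
Leaf count: 12

12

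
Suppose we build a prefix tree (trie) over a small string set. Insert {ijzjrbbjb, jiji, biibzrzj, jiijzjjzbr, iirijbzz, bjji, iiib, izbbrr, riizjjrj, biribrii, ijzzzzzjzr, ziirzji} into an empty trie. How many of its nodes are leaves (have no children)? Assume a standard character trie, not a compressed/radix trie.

Leaves are exactly the stored words that no other stored word extends.
Those words: "biibzrzj", "biribrii", "bjji", "iiib", "iirijbzz", "ijzjrbbjb", "ijzzzzzjzr", "izbbrr", "jiijzjjzbr", "jiji", "riizjjrj", "ziirzji"
Leaf count: 12

12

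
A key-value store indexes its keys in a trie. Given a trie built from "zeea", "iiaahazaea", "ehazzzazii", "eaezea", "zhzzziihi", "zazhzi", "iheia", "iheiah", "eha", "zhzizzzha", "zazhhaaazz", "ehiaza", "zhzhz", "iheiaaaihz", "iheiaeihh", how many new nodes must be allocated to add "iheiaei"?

0

"iheiaei" is already a full path in the trie; only an end-marker is added.
No new nodes are needed: 0.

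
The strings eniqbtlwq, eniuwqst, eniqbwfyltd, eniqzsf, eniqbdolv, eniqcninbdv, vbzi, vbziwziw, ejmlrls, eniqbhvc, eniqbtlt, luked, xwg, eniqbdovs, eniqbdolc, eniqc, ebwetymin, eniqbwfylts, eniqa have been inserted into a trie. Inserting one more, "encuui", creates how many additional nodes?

4

"en" is already a path in the trie; the remaining "cuui" must be added.
So 6 − 2 = 4 new nodes.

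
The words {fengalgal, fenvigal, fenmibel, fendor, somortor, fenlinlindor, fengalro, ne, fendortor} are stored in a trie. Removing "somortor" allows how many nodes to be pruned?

8

A node on "somortor"'s path can go only if nothing else ends at it or branches off below it.
No other word shares any prefix with "somortor", so all 8 of its nodes go.
Nodes removed: 8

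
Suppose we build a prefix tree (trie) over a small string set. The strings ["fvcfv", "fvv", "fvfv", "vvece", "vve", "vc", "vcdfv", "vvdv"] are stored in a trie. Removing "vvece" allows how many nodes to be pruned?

2

After clearing the end-marker at "vvece", prune upward until reaching a node still needed by another word.
The suffix "ce" (2 nodes) is used only by "vvece"; "vve" is itself a stored word, so pruning stops there.
Nodes removed: 2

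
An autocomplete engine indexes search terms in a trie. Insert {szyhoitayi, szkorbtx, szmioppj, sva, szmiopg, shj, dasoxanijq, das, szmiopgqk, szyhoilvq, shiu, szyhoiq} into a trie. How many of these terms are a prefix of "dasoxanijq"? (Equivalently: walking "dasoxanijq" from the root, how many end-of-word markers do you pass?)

2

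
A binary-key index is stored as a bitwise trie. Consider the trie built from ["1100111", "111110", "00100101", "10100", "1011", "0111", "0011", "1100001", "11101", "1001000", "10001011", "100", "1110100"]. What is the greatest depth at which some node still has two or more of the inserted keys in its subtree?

5

Equivalently: take the maximum, over all pairs, of their longest common prefix length.
"11101" and "1110100" agree on "11101" (5 characters) before diverging; nothing deeper is shared.
Longest shared-prefix length: 5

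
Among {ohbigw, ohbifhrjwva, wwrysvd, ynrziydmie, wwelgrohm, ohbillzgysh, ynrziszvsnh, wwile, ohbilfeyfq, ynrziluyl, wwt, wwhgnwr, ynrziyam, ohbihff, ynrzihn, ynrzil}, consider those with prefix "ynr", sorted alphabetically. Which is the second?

ynrzil

Filter for "ynr…" and sort: "ynrzihn", "ynrzil", "ynrziluyl", "ynrziszvsnh", "ynrziyam", "ynrziydmie"
The 2nd is ynrzil.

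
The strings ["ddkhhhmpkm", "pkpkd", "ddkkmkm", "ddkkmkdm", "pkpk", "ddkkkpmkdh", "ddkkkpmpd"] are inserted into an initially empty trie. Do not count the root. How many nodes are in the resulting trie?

Trace insertions, counting only characters that open a new branch:
  "ddkhhhmpkm" → 10 new (d, d, k, h, h, h, m, p, k, m)
  "pkpkd" → 5 new (p, k, p, k, d)
  "ddkkmkm" → prefix "ddk" already present; 4 new (k, m, k, m)
  "ddkkmkdm" → prefix "ddkkmk" already present; 2 new (d, m)
  "pkpk" → prefix "pkpk" already present; 0 new (none)
  "ddkkkpmkdh" → prefix "ddkk" already present; 6 new (k, p, m, k, d, h)
  "ddkkkpmpd" → prefix "ddkkkpm" already present; 2 new (p, d)
Total nodes = 10 + 5 + 4 + 2 + 0 + 6 + 2 = 29

29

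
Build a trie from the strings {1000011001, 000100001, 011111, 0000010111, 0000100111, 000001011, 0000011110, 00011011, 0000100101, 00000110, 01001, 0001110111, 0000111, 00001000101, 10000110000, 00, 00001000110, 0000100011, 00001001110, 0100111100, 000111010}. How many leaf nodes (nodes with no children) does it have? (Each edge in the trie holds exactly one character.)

A leaf is a node with no children — equivalently, the end of a word that is not a proper prefix of any other stored word.
Those words: "0000010111", "00000110", "0000011110", "00001000101", "00001000110", "0000100101", "00001001110", "0000111", "000100001", "00011011", "000111010", "0001110111", "0100111100", "011111", "10000110000", "1000011001"
Leaf count: 16

16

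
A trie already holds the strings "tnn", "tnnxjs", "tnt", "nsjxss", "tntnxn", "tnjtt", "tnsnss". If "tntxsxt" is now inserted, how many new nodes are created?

4

"tnt" is already a path in the trie; the remaining "xsxt" must be added.
So 7 − 3 = 4 new nodes.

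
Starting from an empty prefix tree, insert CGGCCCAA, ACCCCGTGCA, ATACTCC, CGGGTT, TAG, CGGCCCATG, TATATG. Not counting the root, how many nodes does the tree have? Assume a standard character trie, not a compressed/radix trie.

Trace insertions, counting only characters that open a new branch:
  "CGGCCCAA" → 8 new (C, G, G, C, C, C, A, A)
  "ACCCCGTGCA" → 10 new (A, C, C, C, C, G, T, G, C, A)
  "ATACTCC" → prefix "A" already present; 6 new (T, A, C, T, C, C)
  "CGGGTT" → prefix "CGG" already present; 3 new (G, T, T)
  "TAG" → 3 new (T, A, G)
  "CGGCCCATG" → prefix "CGGCCCA" already present; 2 new (T, G)
  "TATATG" → prefix "TA" already present; 4 new (T, A, T, G)
Total nodes = 8 + 10 + 6 + 3 + 3 + 2 + 4 = 36

36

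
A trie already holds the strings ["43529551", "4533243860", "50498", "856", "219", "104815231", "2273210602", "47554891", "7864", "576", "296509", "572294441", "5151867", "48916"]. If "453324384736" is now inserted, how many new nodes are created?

4

Walking "453324384736" from the root, the first 8 characters ("45332438") follow existing edges; "4" is the first miss.
New nodes needed: |"453324384736"| − 8 = 12 − 8 = 4.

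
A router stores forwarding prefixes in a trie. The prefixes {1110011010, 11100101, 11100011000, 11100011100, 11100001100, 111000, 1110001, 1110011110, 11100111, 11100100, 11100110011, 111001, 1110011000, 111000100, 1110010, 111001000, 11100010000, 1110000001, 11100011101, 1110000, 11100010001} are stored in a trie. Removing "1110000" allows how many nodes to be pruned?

0

A node on "1110000"'s path can go only if nothing else ends at it or branches off below it.
Every node on "1110000" is still needed (e.g. by "11100001100"), so nothing is freed.
Nodes removed: 0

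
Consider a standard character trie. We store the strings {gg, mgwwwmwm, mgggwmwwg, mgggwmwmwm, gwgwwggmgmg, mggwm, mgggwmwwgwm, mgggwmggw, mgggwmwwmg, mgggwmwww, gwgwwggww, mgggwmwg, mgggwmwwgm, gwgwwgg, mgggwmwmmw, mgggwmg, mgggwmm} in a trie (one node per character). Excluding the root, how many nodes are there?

47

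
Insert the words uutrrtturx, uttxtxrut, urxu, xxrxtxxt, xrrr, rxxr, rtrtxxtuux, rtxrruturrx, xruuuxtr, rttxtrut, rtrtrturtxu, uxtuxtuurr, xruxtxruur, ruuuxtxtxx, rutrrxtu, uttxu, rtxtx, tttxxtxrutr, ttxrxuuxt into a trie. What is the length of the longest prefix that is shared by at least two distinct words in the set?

4

Equivalently: take the maximum, over all pairs, of their longest common prefix length.
e.g. "rtrtrturtxu" and "rtrtxxtuux" share the prefix "rtrt" of length 4; no pair shares a longer one.
Longest shared-prefix length: 4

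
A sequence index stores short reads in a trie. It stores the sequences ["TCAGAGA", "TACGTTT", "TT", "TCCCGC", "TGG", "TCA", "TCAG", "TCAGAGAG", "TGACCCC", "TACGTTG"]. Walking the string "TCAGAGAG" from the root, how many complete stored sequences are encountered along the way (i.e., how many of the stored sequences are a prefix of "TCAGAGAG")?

Traverse "TCAGAGAG" character by character; count nodes along the way that are marked as word ends.
Prefixes of the query that are stored words: "TCA", "TCAG", "TCAGAGA", "TCAGAGAG"
Count: 4

4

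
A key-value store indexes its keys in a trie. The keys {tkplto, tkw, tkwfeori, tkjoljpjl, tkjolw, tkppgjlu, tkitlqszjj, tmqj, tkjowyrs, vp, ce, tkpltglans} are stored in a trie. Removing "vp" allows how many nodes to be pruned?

2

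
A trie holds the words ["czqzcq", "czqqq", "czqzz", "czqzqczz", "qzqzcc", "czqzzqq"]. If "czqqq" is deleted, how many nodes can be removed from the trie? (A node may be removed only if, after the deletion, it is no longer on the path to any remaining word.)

Walk "czqqq" from the leaf back toward the root, removing each node that no remaining word uses.
The suffix "qq" (2 nodes) is used only by "czqqq"; the node for "czq" still has the child "z", so pruning stops there.
Nodes removed: 2

2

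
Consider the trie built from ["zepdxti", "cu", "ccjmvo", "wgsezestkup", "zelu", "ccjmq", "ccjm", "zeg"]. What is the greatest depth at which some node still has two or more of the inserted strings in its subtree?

4

Equivalently: take the maximum, over all pairs, of their longest common prefix length.
e.g. "ccjm" and "ccjmq" share the prefix "ccjm" of length 4; no pair shares a longer one.
Longest shared-prefix length: 4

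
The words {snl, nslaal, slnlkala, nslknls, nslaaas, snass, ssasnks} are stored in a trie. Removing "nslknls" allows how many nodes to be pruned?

4

After clearing the end-marker at "nslknls", prune upward until reaching a node still needed by another word.
The suffix "knls" (4 nodes) is used only by "nslknls"; the node for "nsl" still has the child "a", so pruning stops there.
Nodes removed: 4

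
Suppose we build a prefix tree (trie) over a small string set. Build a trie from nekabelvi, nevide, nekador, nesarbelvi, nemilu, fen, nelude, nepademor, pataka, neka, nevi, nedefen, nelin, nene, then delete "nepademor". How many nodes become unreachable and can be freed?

7

A node on "nepademor"'s path can go only if nothing else ends at it or branches off below it.
The suffix "pademor" (7 nodes) is used only by "nepademor"; the node for "ne" still has the child "k", so pruning stops there.
Nodes removed: 7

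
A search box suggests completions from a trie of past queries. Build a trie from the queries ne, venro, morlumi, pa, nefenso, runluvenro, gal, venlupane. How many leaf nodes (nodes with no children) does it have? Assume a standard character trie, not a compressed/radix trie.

7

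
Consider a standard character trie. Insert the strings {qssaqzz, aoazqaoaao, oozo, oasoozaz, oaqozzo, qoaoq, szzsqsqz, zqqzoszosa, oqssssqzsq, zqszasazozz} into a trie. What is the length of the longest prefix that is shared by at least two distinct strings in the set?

2

The deepest shared node is where two words last agree before diverging.
e.g. "oaqozzo" and "oasoozaz" share the prefix "oa" of length 2; no pair shares a longer one.
Longest shared-prefix length: 2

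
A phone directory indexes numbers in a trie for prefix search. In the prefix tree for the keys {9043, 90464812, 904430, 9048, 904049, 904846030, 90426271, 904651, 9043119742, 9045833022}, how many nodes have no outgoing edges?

8

Leaves are exactly the stored words that no other stored word extends.
Those words: "904049", "90426271", "9043119742", "904430", "9045833022", "90464812", "904651", "904846030"
Leaf count: 8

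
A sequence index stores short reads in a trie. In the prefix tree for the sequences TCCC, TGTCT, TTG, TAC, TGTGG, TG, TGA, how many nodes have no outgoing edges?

A leaf is a node with no children — equivalently, the end of a word that is not a proper prefix of any other stored word.
Those words: "TAC", "TCCC", "TGA", "TGTCT", "TGTGG", "TTG"
Leaf count: 6

6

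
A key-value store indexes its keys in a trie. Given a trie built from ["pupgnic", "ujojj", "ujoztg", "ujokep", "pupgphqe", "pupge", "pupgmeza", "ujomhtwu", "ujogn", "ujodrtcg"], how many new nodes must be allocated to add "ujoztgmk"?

2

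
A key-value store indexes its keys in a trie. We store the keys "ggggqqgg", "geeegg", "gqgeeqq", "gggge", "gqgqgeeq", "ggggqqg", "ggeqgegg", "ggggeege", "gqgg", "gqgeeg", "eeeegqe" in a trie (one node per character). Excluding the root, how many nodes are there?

Count nodes per top-level branch (shared prefixes stored once):
  'e'-branch (eeeegqe): 7 nodes
  'g'-branch (geeegg, ggeqgegg, gggge, ggggeege, ggggqqg, ggggqqgg, gqgeeg, gqgeeqq, gqgg, gqgqgeeq): 36 nodes
Sum: 43

43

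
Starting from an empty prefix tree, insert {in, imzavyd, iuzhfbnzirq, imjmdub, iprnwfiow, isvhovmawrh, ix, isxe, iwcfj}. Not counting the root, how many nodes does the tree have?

Insert word by word; a character creates a node only if that edge doesn't already exist:
  "in" → 2 new (i, n)
  "imzavyd" → prefix "i" already present; 6 new (m, z, a, v, y, d)
  "iuzhfbnzirq" → prefix "i" already present; 10 new (u, z, h, f, b, n, z, i, r, q)
  "imjmdub" → prefix "im" already present; 5 new (j, m, d, u, b)
  "iprnwfiow" → prefix "i" already present; 8 new (p, r, n, w, f, i, o, w)
  "isvhovmawrh" → prefix "i" already present; 10 new (s, v, h, o, v, m, a, w, r, h)
  "ix" → prefix "i" already present; 1 new (x)
  "isxe" → prefix "is" already present; 2 new (x, e)
  "iwcfj" → prefix "i" already present; 4 new (w, c, f, j)
Total nodes = 2 + 6 + 10 + 5 + 8 + 10 + 1 + 2 + 4 = 48

48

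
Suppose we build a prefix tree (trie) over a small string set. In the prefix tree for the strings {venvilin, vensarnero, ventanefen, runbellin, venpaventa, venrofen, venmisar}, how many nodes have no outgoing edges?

Leaves are exactly the stored words that no other stored word extends.
Those words: "runbellin", "venmisar", "venpaventa", "venrofen", "vensarnero", "ventanefen", "venvilin"
Leaf count: 7

7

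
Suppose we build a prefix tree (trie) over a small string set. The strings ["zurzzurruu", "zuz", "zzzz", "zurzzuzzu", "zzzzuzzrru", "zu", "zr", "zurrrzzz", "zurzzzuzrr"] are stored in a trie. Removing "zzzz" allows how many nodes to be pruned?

0

Walk "zzzz" from the leaf back toward the root, removing each node that no remaining word uses.
Every node on "zzzz" is still needed (e.g. by "zzzzuzzrru"), so nothing is freed.
Nodes removed: 0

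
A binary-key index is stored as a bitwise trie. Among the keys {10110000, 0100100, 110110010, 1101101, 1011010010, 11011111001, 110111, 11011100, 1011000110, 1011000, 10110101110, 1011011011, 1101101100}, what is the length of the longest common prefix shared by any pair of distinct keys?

7

The deepest shared node is where two words last agree before diverging.
e.g. "1011000" and "10110000" share the prefix "1011000" of length 7; no pair shares a longer one.
Longest shared-prefix length: 7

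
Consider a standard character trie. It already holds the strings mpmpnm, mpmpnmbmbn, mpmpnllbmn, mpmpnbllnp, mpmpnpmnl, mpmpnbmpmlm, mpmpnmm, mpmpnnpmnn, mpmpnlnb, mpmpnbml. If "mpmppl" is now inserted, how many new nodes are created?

"mpmp" is already a path in the trie; the remaining "pl" must be added.
New nodes needed: |"mpmppl"| − 4 = 6 − 4 = 2.

2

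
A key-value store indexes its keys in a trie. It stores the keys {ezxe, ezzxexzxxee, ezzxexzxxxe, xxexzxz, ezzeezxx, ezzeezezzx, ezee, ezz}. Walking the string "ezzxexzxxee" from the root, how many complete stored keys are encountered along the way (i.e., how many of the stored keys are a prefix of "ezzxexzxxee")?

2

Check each prefix of "ezzxexzxxee" against the stored set — each match is an end-marker on the path.
Prefixes of the query that are stored words: "ezz", "ezzxexzxxee"
Count: 2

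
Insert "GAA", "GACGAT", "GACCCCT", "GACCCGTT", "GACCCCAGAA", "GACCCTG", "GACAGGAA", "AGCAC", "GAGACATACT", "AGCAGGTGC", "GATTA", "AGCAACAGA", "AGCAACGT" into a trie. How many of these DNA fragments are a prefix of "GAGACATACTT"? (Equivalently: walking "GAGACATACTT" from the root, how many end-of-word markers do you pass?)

Walk "GAGACATACTT" from the root; an end-of-word marker is hit whenever a stored word is a prefix of "GAGACATACTT".
Prefixes of the query that are stored words: "GAGACATACT"
Count: 1

1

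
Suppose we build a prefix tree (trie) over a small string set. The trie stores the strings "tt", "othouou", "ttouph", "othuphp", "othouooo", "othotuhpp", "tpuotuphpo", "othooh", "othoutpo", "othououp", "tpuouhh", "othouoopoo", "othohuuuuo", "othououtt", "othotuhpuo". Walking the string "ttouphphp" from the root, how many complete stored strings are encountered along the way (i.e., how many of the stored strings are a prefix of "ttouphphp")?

2

Check each prefix of "ttouphphp" against the stored set — each match is an end-marker on the path.
Prefixes of the query that are stored words: "tt", "ttouph"
Count: 2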